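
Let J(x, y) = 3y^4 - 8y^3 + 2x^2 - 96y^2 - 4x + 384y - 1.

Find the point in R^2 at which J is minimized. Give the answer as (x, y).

J(x,y) separates as P(x) + Q(y) − 1, so its minimum is min P + min Q − 1.
P'(x) = 4x - 4 vanishes at x ∈ {1}; Q'(y) = 12(y - 4)(y - 2)(y + 4) vanishes at y ∈ {-4, 2, 4}.
Local minima of P (where P''>0): P(1)=-2. Local minima of Q: Q(-4)=-1792, Q(4)=256.
So the global minimum of J is P(1) + Q(-4) − 1 = -2 − 1792 − 1 = -1795, attained at (1, -4).

(1, -4)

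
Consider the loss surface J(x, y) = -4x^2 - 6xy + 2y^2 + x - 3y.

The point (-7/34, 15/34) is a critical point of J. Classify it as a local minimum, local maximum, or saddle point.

saddle point

The Hessian of J is constant: H = [[-8, -6], [-6, 4]].
det(H) = (-8)·4 − (-6)² = -68.
Since det(H) < 0, H is indefinite and the critical point is a saddle point.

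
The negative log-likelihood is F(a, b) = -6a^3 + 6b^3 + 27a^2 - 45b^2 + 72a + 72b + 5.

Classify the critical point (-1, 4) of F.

local minimum

The mixed partial ∂²F/∂a∂b is 0, so the Hessian at any point is diag(F_aa, F_bb) = diag(18(-2a + 3), 18(2b - 5)).
At (-1, 4): H = diag(90, 54).
Both eigenvalues are positive, so H is positive definite: a local minimum.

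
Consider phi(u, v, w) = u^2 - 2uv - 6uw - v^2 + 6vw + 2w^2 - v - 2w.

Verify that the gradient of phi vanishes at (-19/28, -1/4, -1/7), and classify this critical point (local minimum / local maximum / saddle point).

∇phi = (2u - 2v - 6w, -2u - 2v + 6w - 1, -6u + 6v + 4w - 2); substituting (-19/28, -1/4, -1/7) gives ∇phi = (0, 0, 0), so (-19/28, -1/4, -1/7) is indeed a critical point.
The Hessian is constant: H = [[2, -2, -6], [-2, -2, 6], [-6, 6, 4]].
Leading principal minors: Δ₁ = 2, Δ₂ = -8, Δ₃ = 112.
The minors fit neither the all-positive nor the alternating-sign pattern, so H is indefinite: a saddle point.

saddle point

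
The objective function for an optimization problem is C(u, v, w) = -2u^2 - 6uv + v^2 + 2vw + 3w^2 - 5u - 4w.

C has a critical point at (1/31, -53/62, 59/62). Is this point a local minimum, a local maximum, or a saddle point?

The Hessian is constant: H = [[-4, -6, 0], [-6, 2, 2], [0, 2, 6]].
Leading principal minors: Δ₁ = -4, Δ₂ = -44, Δ₃ = -248.
The minors fit neither the all-positive nor the alternating-sign pattern, so H is indefinite: a saddle point.

saddle point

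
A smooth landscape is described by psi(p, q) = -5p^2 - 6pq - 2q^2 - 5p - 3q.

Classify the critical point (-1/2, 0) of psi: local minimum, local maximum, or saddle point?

local maximum

The Hessian of psi is constant: H = [[-10, -6], [-6, -4]].
det(H) = (-10)·(-4) − (-6)² = 4.
det(H) > 0 and tr(H) = -14 < 0, so H is negative definite and the point is a local maximum.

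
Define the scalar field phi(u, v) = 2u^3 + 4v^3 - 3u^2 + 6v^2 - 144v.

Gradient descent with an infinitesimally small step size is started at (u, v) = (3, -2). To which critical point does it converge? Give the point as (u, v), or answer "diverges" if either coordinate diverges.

(1, 3)

phi is separable, so gradient descent decouples: u follows -∂phi/∂u, v follows -∂phi/∂v.
∂phi/∂u = 6u(u - 1); at u=3 this is 36, so u decreases.
∂phi/∂v = 12(v - 3)(v + 4); at v=-2 this is -120, so v increases.
u converges to its nearest critical value 1 (a local min of the u-part); v converges to 3. The iterate converges to (1, 3).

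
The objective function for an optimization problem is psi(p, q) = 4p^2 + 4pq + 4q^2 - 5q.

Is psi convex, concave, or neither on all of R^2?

psi is quadratic, so its Hessian is the constant matrix H = [[8, 4], [4, 8]].
det(H) = 48, tr(H) = 16.
det(H) > 0 and tr(H) > 0, so H is positive definite everywhere: convex.

convex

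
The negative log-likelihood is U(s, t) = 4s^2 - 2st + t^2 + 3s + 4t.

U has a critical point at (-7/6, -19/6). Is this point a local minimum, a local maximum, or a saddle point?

The Hessian of U is constant: H = [[8, -2], [-2, 2]].
det(H) = 8·2 − (-2)² = 12.
det(H) > 0 and tr(H) = 10 > 0, so H is positive definite and the point is a local minimum.

local minimum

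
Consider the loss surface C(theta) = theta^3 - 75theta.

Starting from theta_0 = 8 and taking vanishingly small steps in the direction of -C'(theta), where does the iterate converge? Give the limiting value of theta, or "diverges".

C'(theta) = 3(theta - 5)(theta + 5), so C'(8) = 117.
Gradient descent moves in the -C' direction, i.e. theta is decreasing.
The nearest critical point in that direction is theta = 5, where C'' = 30 > 0 (a local minimum). The iterate converges there.

5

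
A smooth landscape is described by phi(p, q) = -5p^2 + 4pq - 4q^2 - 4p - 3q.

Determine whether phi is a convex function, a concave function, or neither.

phi is quadratic, so its Hessian is the constant matrix H = [[-10, 4], [4, -8]].
det(H) = 64, tr(H) = -18.
det(H) > 0 and tr(H) < 0, so H is negative definite everywhere: concave.

concave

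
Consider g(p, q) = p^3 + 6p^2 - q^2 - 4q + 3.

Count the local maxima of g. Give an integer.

1

g separates as a function of p plus a function of q, so ∇g=0 decouples.
∂g/∂p = 3p(p + 4) = 0 at p ∈ {-4, 0}; ∂g/∂q = -2(q + 2) = 0 at q ∈ {-2}.
The Hessian is diagonal: diag(g_pp, g_qq). Second derivatives: g_pp(-4)=-12, g_pp(0)=12; g_qq(-2)=-2.
Local maxima occur where both diagonal entries negative: (-4, -2). Count: 1.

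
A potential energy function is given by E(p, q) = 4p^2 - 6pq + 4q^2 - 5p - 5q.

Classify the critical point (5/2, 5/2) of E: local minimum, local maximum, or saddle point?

The Hessian of E is constant: H = [[8, -6], [-6, 8]].
det(H) = 8·8 − (-6)² = 28.
det(H) > 0 and tr(H) = 16 > 0, so H is positive definite and the point is a local minimum.

local minimum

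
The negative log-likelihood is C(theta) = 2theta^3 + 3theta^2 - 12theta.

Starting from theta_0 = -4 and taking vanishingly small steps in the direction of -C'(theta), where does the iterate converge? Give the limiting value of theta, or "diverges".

diverges

C'(theta) = 6(theta - 1)(theta + 2), so C'(-4) = 60.
Gradient descent moves in the -C' direction, i.e. theta is decreasing.
There is no critical point below theta=-4, and C' keeps the same sign, so the iterate runs off to −∞.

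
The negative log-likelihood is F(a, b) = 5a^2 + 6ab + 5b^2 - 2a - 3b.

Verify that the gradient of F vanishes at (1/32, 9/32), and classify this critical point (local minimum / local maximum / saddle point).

local minimum

∇F = (10a + 6b - 2, 6a + 10b - 3); substituting (1/32, 9/32) gives ∇F = (0, 0), so (1/32, 9/32) is indeed a critical point.
The Hessian of F is constant: H = [[10, 6], [6, 10]].
det(H) = 10·10 − 6² = 64.
det(H) > 0 and tr(H) = 20 > 0, so H is positive definite and the point is a local minimum.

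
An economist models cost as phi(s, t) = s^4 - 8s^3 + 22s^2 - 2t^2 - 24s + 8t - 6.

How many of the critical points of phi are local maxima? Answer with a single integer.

phi separates as a function of s plus a function of t, so ∇phi=0 decouples.
∂phi/∂s = 4(s - 3)(s - 2)(s - 1) = 0 at s ∈ {1, 2, 3}; ∂phi/∂t = -4(t - 2) = 0 at t ∈ {2}.
The Hessian is diagonal: diag(phi_ss, phi_tt). Second derivatives: phi_ss(1)=8, phi_ss(2)=-4, phi_ss(3)=8; phi_tt(2)=-4.
Local maxima occur where both diagonal entries negative: (2, 2). Count: 1.

1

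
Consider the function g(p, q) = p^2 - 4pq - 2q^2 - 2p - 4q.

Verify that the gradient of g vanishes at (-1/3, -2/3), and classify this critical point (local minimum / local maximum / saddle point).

∇g = (2p - 4q - 2, -4p - 4q - 4); substituting (-1/3, -2/3) gives ∇g = (0, 0), so (-1/3, -2/3) is indeed a critical point.
The Hessian of g is constant: H = [[2, -4], [-4, -4]].
det(H) = 2·(-4) − (-4)² = -24.
Since det(H) < 0, H is indefinite and the critical point is a saddle point.

saddle point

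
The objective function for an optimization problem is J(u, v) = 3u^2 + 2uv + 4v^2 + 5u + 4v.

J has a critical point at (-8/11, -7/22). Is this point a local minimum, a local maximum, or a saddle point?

local minimum

The Hessian of J is constant: H = [[6, 2], [2, 8]].
det(H) = 6·8 − 2² = 44.
det(H) > 0 and tr(H) = 14 > 0, so H is positive definite and the point is a local minimum.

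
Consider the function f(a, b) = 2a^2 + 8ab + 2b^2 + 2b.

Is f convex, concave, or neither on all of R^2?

f is quadratic, so its Hessian is the constant matrix H = [[4, 8], [8, 4]].
det(H) = -48, tr(H) = 8.
det(H) < 0, so H is indefinite: neither convex nor concave.

neither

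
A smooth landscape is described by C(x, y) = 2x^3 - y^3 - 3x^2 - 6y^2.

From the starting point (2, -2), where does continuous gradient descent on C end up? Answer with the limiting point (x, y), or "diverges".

C is separable, so gradient descent decouples: x follows -∂C/∂x, y follows -∂C/∂y.
∂C/∂x = 6x(x - 1); at x=2 this is 12, so x decreases.
∂C/∂y = -3y(y + 4); at y=-2 this is 12, so y decreases.
x converges to its nearest critical value 1 (a local min of the x-part); y converges to -4. The iterate converges to (1, -4).

(1, -4)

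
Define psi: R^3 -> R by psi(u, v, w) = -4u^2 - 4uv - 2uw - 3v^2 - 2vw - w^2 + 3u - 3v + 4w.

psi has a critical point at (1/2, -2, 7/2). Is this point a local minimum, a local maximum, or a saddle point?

local maximum

The Hessian is constant: H = [[-8, -4, -2], [-4, -6, -2], [-2, -2, -2]].
Leading principal minors: Δ₁ = -8, Δ₂ = 32, Δ₃ = -40.
The minors alternate sign starting negative (−, +, −), so H is negative definite: a local maximum.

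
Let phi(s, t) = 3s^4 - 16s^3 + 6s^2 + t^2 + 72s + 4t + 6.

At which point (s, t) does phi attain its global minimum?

phi(s,t) separates as P(s) + Q(t) + 6, so its minimum is min P + min Q + 6.
P'(s) = 12(s - 3)(s - 2)(s + 1) vanishes at s ∈ {-1, 2, 3}; Q'(t) = 2(t + 2) vanishes at t ∈ {-2}.
Local minima of P (where P''>0): P(-1)=-47, P(3)=81. Local minima of Q: Q(-2)=-4.
So the global minimum of phi is P(-1) + Q(-2) + 6 = -47 − 4 + 6 = -45, attained at (-1, -2).

(-1, -2)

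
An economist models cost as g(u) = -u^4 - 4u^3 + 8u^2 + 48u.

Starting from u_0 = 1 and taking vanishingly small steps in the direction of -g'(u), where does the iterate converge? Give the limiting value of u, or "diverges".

g'(u) = -4(u - 2)(u + 2)(u + 3), so g'(1) = 48.
Gradient descent moves in the -g' direction, i.e. u is decreasing.
The nearest critical point in that direction is u = -2, where g'' = 16 > 0 (a local minimum). The iterate converges there.

-2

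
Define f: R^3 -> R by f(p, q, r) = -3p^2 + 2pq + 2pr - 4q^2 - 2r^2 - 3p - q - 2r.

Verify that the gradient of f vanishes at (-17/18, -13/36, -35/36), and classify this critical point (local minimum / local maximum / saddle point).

local maximum

∇f = (-6p + 2q + 2r - 3, 2p - 8q - 1, 2p - 4r - 2); substituting (-17/18, -13/36, -35/36) gives ∇f = (0, 0, 0), so (-17/18, -13/36, -35/36) is indeed a critical point.
The Hessian is constant: H = [[-6, 2, 2], [2, -8, 0], [2, 0, -4]].
Leading principal minors: Δ₁ = -6, Δ₂ = 44, Δ₃ = -144.
The minors alternate sign starting negative (−, +, −), so H is negative definite: a local maximum.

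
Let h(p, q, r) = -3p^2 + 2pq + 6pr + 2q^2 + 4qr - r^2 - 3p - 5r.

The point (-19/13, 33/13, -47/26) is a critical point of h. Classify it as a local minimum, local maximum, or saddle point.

saddle point

The Hessian is constant: H = [[-6, 2, 6], [2, 4, 4], [6, 4, -2]].
Leading principal minors: Δ₁ = -6, Δ₂ = -28, Δ₃ = 104.
The minors fit neither the all-positive nor the alternating-sign pattern, so H is indefinite: a saddle point.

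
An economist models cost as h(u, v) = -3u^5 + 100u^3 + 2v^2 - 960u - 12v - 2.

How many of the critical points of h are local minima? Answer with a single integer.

h separates as a function of u plus a function of v, so ∇h=0 decouples.
∂h/∂u = -15(u - 4)(u - 2)(u + 2)(u + 4) = 0 at u ∈ {-4, -2, 2, 4}; ∂h/∂v = 4(v - 3) = 0 at v ∈ {3}.
The Hessian is diagonal: diag(h_uu, h_vv). Second derivatives: h_uu(-4)=1440, h_uu(-2)=-720, h_uu(2)=720, h_uu(4)=-1440; h_vv(3)=4.
Local minima occur where both diagonal entries positive: (-4, 3), (2, 3). Count: 2.

2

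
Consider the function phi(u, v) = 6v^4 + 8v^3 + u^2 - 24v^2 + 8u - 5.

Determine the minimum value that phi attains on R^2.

-85

phi(u,v) separates as P(u) + Q(v) − 5, so its minimum is min P + min Q − 5.
P'(u) = 2u + 8 vanishes at u ∈ {-4}; Q'(v) = 24v(v - 1)(v + 2) vanishes at v ∈ {-2, 0, 1}.
Local minima of P (where P''>0): P(-4)=-16. Local minima of Q: Q(-2)=-64, Q(1)=-10.
So the global minimum of phi is P(-4) + Q(-2) − 5 = -16 − 64 − 5 = -85, attained at (-4, -2).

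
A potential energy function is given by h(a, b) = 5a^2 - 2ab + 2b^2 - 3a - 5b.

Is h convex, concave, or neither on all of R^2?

h is quadratic, so its Hessian is the constant matrix H = [[10, -2], [-2, 4]].
det(H) = 36, tr(H) = 14.
det(H) > 0 and tr(H) > 0, so H is positive definite everywhere: convex.

convex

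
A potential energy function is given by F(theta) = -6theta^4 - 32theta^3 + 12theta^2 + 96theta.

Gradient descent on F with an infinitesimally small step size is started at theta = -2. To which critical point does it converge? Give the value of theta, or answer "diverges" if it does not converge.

-1

F'(theta) = -24(theta - 1)(theta + 1)(theta + 4), so F'(-2) = -144.
Gradient descent moves in the -F' direction, i.e. theta is increasing.
The nearest critical point in that direction is theta = -1, where F'' = 144 > 0 (a local minimum). The iterate converges there.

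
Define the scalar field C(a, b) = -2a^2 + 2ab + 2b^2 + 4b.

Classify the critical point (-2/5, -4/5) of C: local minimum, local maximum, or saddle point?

The Hessian of C is constant: H = [[-4, 2], [2, 4]].
det(H) = (-4)·4 − 2² = -20.
Since det(H) < 0, H is indefinite and the critical point is a saddle point.

saddle point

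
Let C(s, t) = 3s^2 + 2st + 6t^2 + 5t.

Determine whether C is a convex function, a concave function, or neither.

convex

C is quadratic, so its Hessian is the constant matrix H = [[6, 2], [2, 12]].
det(H) = 68, tr(H) = 18.
det(H) > 0 and tr(H) > 0, so H is positive definite everywhere: convex.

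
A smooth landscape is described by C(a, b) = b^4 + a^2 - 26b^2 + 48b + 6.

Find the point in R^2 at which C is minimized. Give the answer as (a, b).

C(a,b) separates as P(a) + Q(b) + 6, so its minimum is min P + min Q + 6.
P'(a) = 2a vanishes at a ∈ {0}; Q'(b) = 4(b - 3)(b - 1)(b + 4) vanishes at b ∈ {-4, 1, 3}.
Local minima of P (where P''>0): P(0)=0. Local minima of Q: Q(-4)=-352, Q(3)=-9.
So the global minimum of C is P(0) + Q(-4) + 6 = 0 − 352 + 6 = -346, attained at (0, -4).

(0, -4)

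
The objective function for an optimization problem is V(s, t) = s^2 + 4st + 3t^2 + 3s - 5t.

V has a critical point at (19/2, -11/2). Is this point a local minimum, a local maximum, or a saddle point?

The Hessian of V is constant: H = [[2, 4], [4, 6]].
det(H) = 2·6 − 4² = -4.
Since det(H) < 0, H is indefinite and the critical point is a saddle point.

saddle point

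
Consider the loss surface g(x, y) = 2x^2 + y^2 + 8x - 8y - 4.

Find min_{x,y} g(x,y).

-28

g(x,y) separates as P(x) + Q(y) − 4, so its minimum is min P + min Q − 4.
P'(x) = 4x + 8 vanishes at x ∈ {-2}; Q'(y) = 2y - 8 vanishes at y ∈ {4}.
Local minima of P (where P''>0): P(-2)=-8. Local minima of Q: Q(4)=-16.
So the global minimum of g is P(-2) + Q(4) − 4 = -8 − 16 − 4 = -28, attained at (-2, 4).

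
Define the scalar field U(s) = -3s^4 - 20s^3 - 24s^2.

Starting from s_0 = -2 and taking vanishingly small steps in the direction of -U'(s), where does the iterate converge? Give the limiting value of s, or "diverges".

-1

U'(s) = -12s(s + 1)(s + 4), so U'(-2) = -48.
Gradient descent moves in the -U' direction, i.e. s is increasing.
The nearest critical point in that direction is s = -1, where U'' = 36 > 0 (a local minimum). The iterate converges there.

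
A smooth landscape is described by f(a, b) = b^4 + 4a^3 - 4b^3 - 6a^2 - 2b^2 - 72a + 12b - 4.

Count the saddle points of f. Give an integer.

f separates as a function of a plus a function of b, so ∇f=0 decouples.
∂f/∂a = 12(a - 3)(a + 2) = 0 at a ∈ {-2, 3}; ∂f/∂b = 4(b - 3)(b - 1)(b + 1) = 0 at b ∈ {-1, 1, 3}.
The Hessian is diagonal: diag(f_aa, f_bb). Second derivatives: f_aa(-2)=-60, f_aa(3)=60; f_bb(-1)=32, f_bb(1)=-16, f_bb(3)=32.
Saddle points occur where the two diagonal entries have opposite signs: (-2, -1), (-2, 3), (3, 1). Count: 3.

3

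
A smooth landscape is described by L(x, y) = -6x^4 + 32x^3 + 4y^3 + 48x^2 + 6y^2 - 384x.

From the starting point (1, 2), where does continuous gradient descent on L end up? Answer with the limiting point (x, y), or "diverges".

L is separable, so gradient descent decouples: x follows -∂L/∂x, y follows -∂L/∂y.
∂L/∂x = -24(x - 4)(x - 2)(x + 2); at x=1 this is -216, so x increases.
∂L/∂y = 12y(y + 1); at y=2 this is 72, so y decreases.
x converges to its nearest critical value 2 (a local min of the x-part); y converges to 0. The iterate converges to (2, 0).

(2, 0)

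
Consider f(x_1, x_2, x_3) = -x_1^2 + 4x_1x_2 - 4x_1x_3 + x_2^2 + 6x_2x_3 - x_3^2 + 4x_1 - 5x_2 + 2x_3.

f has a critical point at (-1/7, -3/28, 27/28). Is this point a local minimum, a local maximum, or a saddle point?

The Hessian is constant: H = [[-2, 4, -4], [4, 2, 6], [-4, 6, -2]].
Leading principal minors: Δ₁ = -2, Δ₂ = -20, Δ₃ = -112.
The minors fit neither the all-positive nor the alternating-sign pattern, so H is indefinite: a saddle point.

saddle point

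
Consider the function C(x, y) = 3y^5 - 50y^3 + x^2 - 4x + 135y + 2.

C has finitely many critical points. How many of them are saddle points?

C separates as a function of x plus a function of y, so ∇C=0 decouples.
∂C/∂x = 2(x - 2) = 0 at x ∈ {2}; ∂C/∂y = 15(y - 3)(y - 1)(y + 1)(y + 3) = 0 at y ∈ {-3, -1, 1, 3}.
The Hessian is diagonal: diag(C_xx, C_yy). Second derivatives: C_xx(2)=2; C_yy(-3)=-720, C_yy(-1)=240, C_yy(1)=-240, C_yy(3)=720.
Saddle points occur where the two diagonal entries have opposite signs: (2, -3), (2, 1). Count: 2.

2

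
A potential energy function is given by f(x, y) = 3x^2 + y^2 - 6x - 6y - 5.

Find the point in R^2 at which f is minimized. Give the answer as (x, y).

(1, 3)

f(x,y) separates as P(x) + Q(y) − 5, so its minimum is min P + min Q − 5.
P'(x) = 6x - 6 vanishes at x ∈ {1}; Q'(y) = 2y - 6 vanishes at y ∈ {3}.
Local minima of P (where P''>0): P(1)=-3. Local minima of Q: Q(3)=-9.
So the global minimum of f is P(1) + Q(3) − 5 = -3 − 9 − 5 = -17, attained at (1, 3).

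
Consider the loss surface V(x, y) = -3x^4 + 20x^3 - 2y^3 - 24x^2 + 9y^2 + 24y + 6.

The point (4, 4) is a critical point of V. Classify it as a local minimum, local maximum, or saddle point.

The mixed partial ∂²V/∂x∂y is 0, so the Hessian at any point is diag(V_xx, V_yy) = diag(12(-3x^2 + 10x - 4), 6(-2y + 3)).
At (4, 4): H = diag(-144, -30).
Both eigenvalues are negative, so H is negative definite: a local maximum.

local maximum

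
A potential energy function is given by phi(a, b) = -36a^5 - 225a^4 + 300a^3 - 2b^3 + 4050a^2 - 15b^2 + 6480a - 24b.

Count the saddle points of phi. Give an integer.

4

phi separates as a function of a plus a function of b, so ∇phi=0 decouples.
∂phi/∂a = -180(a - 3)(a + 1)(a + 3)(a + 4) = 0 at a ∈ {-4, -3, -1, 3}; ∂phi/∂b = -6(b + 1)(b + 4) = 0 at b ∈ {-4, -1}.
The Hessian is diagonal: diag(phi_aa, phi_bb). Second derivatives: phi_aa(-4)=3780, phi_aa(-3)=-2160, phi_aa(-1)=4320, phi_aa(3)=-30240; phi_bb(-4)=18, phi_bb(-1)=-18.
Saddle points occur where the two diagonal entries have opposite signs: (-4, -1), (-3, -4), (-1, -1), (3, -4). Count: 4.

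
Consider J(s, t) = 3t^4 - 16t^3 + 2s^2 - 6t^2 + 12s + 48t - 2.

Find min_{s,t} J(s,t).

J(s,t) separates as P(s) + Q(t) − 2, so its minimum is min P + min Q − 2.
P'(s) = 4s + 12 vanishes at s ∈ {-3}; Q'(t) = 12(t - 4)(t - 1)(t + 1) vanishes at t ∈ {-1, 1, 4}.
Local minima of P (where P''>0): P(-3)=-18. Local minima of Q: Q(-1)=-35, Q(4)=-160.
So the global minimum of J is P(-3) + Q(4) − 2 = -18 − 160 − 2 = -180, attained at (-3, 4).

-180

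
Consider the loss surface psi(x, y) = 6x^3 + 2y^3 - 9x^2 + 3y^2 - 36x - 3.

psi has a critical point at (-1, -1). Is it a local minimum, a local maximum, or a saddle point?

local maximum

The mixed partial ∂²psi/∂x∂y is 0, so the Hessian at any point is diag(psi_xx, psi_yy) = diag(18(2x - 1), 6(2y + 1)).
At (-1, -1): H = diag(-54, -6).
Both eigenvalues are negative, so H is negative definite: a local maximum.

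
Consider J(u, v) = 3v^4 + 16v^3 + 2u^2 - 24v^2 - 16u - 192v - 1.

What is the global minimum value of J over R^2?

J(u,v) separates as P(u) + Q(v) − 1, so its minimum is min P + min Q − 1.
P'(u) = 4u - 16 vanishes at u ∈ {4}; Q'(v) = 12(v - 2)(v + 2)(v + 4) vanishes at v ∈ {-4, -2, 2}.
Local minima of P (where P''>0): P(4)=-32. Local minima of Q: Q(-4)=128, Q(2)=-304.
So the global minimum of J is P(4) + Q(2) − 1 = -32 − 304 − 1 = -337, attained at (4, 2).

-337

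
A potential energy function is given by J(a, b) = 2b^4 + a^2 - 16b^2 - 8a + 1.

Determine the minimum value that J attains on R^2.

-47

J(a,b) separates as P(a) + Q(b) + 1, so its minimum is min P + min Q + 1.
P'(a) = 2a - 8 vanishes at a ∈ {4}; Q'(b) = 8b(b - 2)(b + 2) vanishes at b ∈ {-2, 0, 2}.
Local minima of P (where P''>0): P(4)=-16. Local minima of Q: Q(-2)=-32, Q(2)=-32.
So the global minimum of J is P(4) + Q(-2) + 1 = -16 − 32 + 1 = -47, attained at (4, -2).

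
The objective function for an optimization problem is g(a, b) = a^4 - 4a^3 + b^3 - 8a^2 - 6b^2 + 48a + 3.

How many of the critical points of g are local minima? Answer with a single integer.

2

g separates as a function of a plus a function of b, so ∇g=0 decouples.
∂g/∂a = 4(a - 3)(a - 2)(a + 2) = 0 at a ∈ {-2, 2, 3}; ∂g/∂b = 3b(b - 4) = 0 at b ∈ {0, 4}.
The Hessian is diagonal: diag(g_aa, g_bb). Second derivatives: g_aa(-2)=80, g_aa(2)=-16, g_aa(3)=20; g_bb(0)=-12, g_bb(4)=12.
Local minima occur where both diagonal entries positive: (-2, 4), (3, 4). Count: 2.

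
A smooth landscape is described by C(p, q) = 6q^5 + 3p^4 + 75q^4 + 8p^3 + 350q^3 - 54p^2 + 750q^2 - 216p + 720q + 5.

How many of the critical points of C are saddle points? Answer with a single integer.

C separates as a function of p plus a function of q, so ∇C=0 decouples.
∂C/∂p = 12(p - 3)(p + 2)(p + 3) = 0 at p ∈ {-3, -2, 3}; ∂C/∂q = 30(q + 1)(q + 2)(q + 3)(q + 4) = 0 at q ∈ {-4, -3, -2, -1}.
The Hessian is diagonal: diag(C_pp, C_qq). Second derivatives: C_pp(-3)=72, C_pp(-2)=-60, C_pp(3)=360; C_qq(-4)=-180, C_qq(-3)=60, C_qq(-2)=-60, C_qq(-1)=180.
Saddle points occur where the two diagonal entries have opposite signs: (-3, -4), (-3, -2), (-2, -3), (-2, -1), (3, -4), (3, -2). Count: 6.

6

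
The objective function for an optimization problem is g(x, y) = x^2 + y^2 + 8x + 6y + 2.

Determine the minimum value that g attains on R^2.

-23

g(x,y) separates as P(x) + Q(y) + 2, so its minimum is min P + min Q + 2.
P'(x) = 2x + 8 vanishes at x ∈ {-4}; Q'(y) = 2y + 6 vanishes at y ∈ {-3}.
Local minima of P (where P''>0): P(-4)=-16. Local minima of Q: Q(-3)=-9.
So the global minimum of g is P(-4) + Q(-3) + 2 = -16 − 9 + 2 = -23, attained at (-4, -3).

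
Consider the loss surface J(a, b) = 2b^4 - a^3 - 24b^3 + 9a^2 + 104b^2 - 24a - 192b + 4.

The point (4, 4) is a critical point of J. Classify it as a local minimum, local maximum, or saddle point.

saddle point

The mixed partial ∂²J/∂a∂b is 0, so the Hessian at any point is diag(J_aa, J_bb) = diag(6(-a + 3), 8(3b^2 - 18b + 26)).
At (4, 4): H = diag(-6, 16).
The eigenvalues have opposite signs, so H is indefinite: a saddle point.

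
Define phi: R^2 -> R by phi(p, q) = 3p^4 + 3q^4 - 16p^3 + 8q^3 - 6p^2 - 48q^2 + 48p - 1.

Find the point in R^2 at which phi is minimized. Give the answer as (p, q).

phi(p,q) separates as A(p) + B(q) − 1, so its minimum is min A + min B − 1.
A'(p) = 12(p - 4)(p - 1)(p + 1) vanishes at p ∈ {-1, 1, 4}; B'(q) = 12q(q - 2)(q + 4) vanishes at q ∈ {-4, 0, 2}.
Local minima of A (where A''>0): A(-1)=-35, A(4)=-160. Local minima of B: B(-4)=-512, B(2)=-80.
So the global minimum of phi is A(4) + B(-4) − 1 = -160 − 512 − 1 = -673, attained at (4, -4).

(4, -4)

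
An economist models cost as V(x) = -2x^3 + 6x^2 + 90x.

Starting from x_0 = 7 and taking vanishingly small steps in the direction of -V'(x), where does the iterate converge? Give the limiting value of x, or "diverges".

V'(x) = -6(x - 5)(x + 3), so V'(7) = -120.
Gradient descent moves in the -V' direction, i.e. x is increasing.
There is no critical point above x=7, and V' keeps the same sign, so the iterate runs off to +∞.

diverges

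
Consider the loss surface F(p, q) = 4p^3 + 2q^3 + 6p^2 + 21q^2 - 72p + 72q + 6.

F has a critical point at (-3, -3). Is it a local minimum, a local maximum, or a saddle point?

The mixed partial ∂²F/∂p∂q is 0, so the Hessian at any point is diag(F_pp, F_qq) = diag(12(2p + 1), 6(2q + 7)).
At (-3, -3): H = diag(-60, 6).
The eigenvalues have opposite signs, so H is indefinite: a saddle point.

saddle point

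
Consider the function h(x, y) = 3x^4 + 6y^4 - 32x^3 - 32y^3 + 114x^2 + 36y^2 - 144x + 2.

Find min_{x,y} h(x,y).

h(x,y) separates as P(x) + Q(y) + 2, so its minimum is min P + min Q + 2.
P'(x) = 12(x - 4)(x - 3)(x - 1) vanishes at x ∈ {1, 3, 4}; Q'(y) = 24y(y - 3)(y - 1) vanishes at y ∈ {0, 1, 3}.
Local minima of P (where P''>0): P(1)=-59, P(4)=-32. Local minima of Q: Q(0)=0, Q(3)=-54.
So the global minimum of h is P(1) + Q(3) + 2 = -59 − 54 + 2 = -111, attained at (1, 3).

-111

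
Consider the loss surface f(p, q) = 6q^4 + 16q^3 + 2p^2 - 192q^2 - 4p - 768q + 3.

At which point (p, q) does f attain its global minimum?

f(p,q) separates as A(p) + B(q) + 3, so its minimum is min A + min B + 3.
A'(p) = 4p - 4 vanishes at p ∈ {1}; B'(q) = 24(q - 4)(q + 2)(q + 4) vanishes at q ∈ {-4, -2, 4}.
Local minima of A (where A''>0): A(1)=-2. Local minima of B: B(-4)=512, B(4)=-3584.
So the global minimum of f is A(1) + B(4) + 3 = -2 − 3584 + 3 = -3583, attained at (1, 4).

(1, 4)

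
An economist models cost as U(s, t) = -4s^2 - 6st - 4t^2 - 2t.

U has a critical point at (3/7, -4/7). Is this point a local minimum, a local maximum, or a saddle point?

local maximum

The Hessian of U is constant: H = [[-8, -6], [-6, -8]].
det(H) = (-8)·(-8) − (-6)² = 28.
det(H) > 0 and tr(H) = -16 < 0, so H is negative definite and the point is a local maximum.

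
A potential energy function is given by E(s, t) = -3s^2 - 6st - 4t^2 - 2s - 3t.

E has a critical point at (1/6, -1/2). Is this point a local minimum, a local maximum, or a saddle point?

The Hessian of E is constant: H = [[-6, -6], [-6, -8]].
det(H) = (-6)·(-8) − (-6)² = 12.
det(H) > 0 and tr(H) = -14 < 0, so H is negative definite and the point is a local maximum.

local maximum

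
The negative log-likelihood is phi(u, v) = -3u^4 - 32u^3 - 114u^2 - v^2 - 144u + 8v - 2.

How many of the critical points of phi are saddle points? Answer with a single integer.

phi separates as a function of u plus a function of v, so ∇phi=0 decouples.
∂phi/∂u = -12(u + 1)(u + 3)(u + 4) = 0 at u ∈ {-4, -3, -1}; ∂phi/∂v = -2(v - 4) = 0 at v ∈ {4}.
The Hessian is diagonal: diag(phi_uu, phi_vv). Second derivatives: phi_uu(-4)=-36, phi_uu(-3)=24, phi_uu(-1)=-72; phi_vv(4)=-2.
Saddle points occur where the two diagonal entries have opposite signs: (-3, 4). Count: 1.

1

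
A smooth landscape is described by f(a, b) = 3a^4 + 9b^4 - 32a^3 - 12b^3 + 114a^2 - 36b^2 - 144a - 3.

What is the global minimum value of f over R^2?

f(a,b) separates as P(a) + Q(b) − 3, so its minimum is min P + min Q − 3.
P'(a) = 12(a - 4)(a - 3)(a - 1) vanishes at a ∈ {1, 3, 4}; Q'(b) = 36b(b - 2)(b + 1) vanishes at b ∈ {-1, 0, 2}.
Local minima of P (where P''>0): P(1)=-59, P(4)=-32. Local minima of Q: Q(-1)=-15, Q(2)=-96.
So the global minimum of f is P(1) + Q(2) − 3 = -59 − 96 − 3 = -158, attained at (1, 2).

-158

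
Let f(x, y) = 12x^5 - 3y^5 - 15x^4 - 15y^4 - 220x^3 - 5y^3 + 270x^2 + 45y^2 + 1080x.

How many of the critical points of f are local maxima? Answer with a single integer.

4

f separates as a function of x plus a function of y, so ∇f=0 decouples.
∂f/∂x = 60(x - 3)(x - 2)(x + 1)(x + 3) = 0 at x ∈ {-3, -1, 2, 3}; ∂f/∂y = -15y(y - 1)(y + 2)(y + 3) = 0 at y ∈ {-3, -2, 0, 1}.
The Hessian is diagonal: diag(f_xx, f_yy). Second derivatives: f_xx(-3)=-3600, f_xx(-1)=1440, f_xx(2)=-900, f_xx(3)=1440; f_yy(-3)=180, f_yy(-2)=-90, f_yy(0)=90, f_yy(1)=-180.
Local maxima occur where both diagonal entries negative: (-3, -2), (-3, 1), (2, -2), (2, 1). Count: 4.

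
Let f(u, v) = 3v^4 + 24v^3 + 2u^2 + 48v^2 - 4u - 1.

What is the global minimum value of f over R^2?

f(u,v) separates as P(u) + Q(v) − 1, so its minimum is min P + min Q − 1.
P'(u) = 4u - 4 vanishes at u ∈ {1}; Q'(v) = 12v(v + 2)(v + 4) vanishes at v ∈ {-4, -2, 0}.
Local minima of P (where P''>0): P(1)=-2. Local minima of Q: Q(-4)=0, Q(0)=0.
So the global minimum of f is P(1) + Q(-4) − 1 = -2 + 0 − 1 = -3, attained at (1, -4).

-3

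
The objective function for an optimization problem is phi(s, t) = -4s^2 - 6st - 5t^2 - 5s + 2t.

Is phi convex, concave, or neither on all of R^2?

concave

phi is quadratic, so its Hessian is the constant matrix H = [[-8, -6], [-6, -10]].
det(H) = 44, tr(H) = -18.
det(H) > 0 and tr(H) < 0, so H is negative definite everywhere: concave.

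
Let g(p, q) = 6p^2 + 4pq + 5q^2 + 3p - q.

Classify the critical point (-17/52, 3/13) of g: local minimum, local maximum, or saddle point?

The Hessian of g is constant: H = [[12, 4], [4, 10]].
det(H) = 12·10 − 4² = 104.
det(H) > 0 and tr(H) = 22 > 0, so H is positive definite and the point is a local minimum.

local minimum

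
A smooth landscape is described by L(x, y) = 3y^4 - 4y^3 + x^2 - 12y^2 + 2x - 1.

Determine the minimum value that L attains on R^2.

L(x,y) separates as P(x) + Q(y) − 1, so its minimum is min P + min Q − 1.
P'(x) = 2x + 2 vanishes at x ∈ {-1}; Q'(y) = 12y(y - 2)(y + 1) vanishes at y ∈ {-1, 0, 2}.
Local minima of P (where P''>0): P(-1)=-1. Local minima of Q: Q(-1)=-5, Q(2)=-32.
So the global minimum of L is P(-1) + Q(2) − 1 = -1 − 32 − 1 = -34, attained at (-1, 2).

-34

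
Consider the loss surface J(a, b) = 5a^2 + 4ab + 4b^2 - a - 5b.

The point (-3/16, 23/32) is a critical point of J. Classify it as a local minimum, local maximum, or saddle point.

The Hessian of J is constant: H = [[10, 4], [4, 8]].
det(H) = 10·8 − 4² = 64.
det(H) > 0 and tr(H) = 18 > 0, so H is positive definite and the point is a local minimum.

local minimum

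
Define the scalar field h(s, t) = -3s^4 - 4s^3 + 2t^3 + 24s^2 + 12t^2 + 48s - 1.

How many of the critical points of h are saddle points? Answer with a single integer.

3

h separates as a function of s plus a function of t, so ∇h=0 decouples.
∂h/∂s = -12(s - 2)(s + 1)(s + 2) = 0 at s ∈ {-2, -1, 2}; ∂h/∂t = 6t(t + 4) = 0 at t ∈ {-4, 0}.
The Hessian is diagonal: diag(h_ss, h_tt). Second derivatives: h_ss(-2)=-48, h_ss(-1)=36, h_ss(2)=-144; h_tt(-4)=-24, h_tt(0)=24.
Saddle points occur where the two diagonal entries have opposite signs: (-2, 0), (-1, -4), (2, 0). Count: 3.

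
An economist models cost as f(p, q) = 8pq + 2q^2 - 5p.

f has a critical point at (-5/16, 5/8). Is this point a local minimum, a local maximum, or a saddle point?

The Hessian of f is constant: H = [[0, 8], [8, 4]].
det(H) = 0·4 − 8² = -64.
Since det(H) < 0, H is indefinite and the critical point is a saddle point.

saddle point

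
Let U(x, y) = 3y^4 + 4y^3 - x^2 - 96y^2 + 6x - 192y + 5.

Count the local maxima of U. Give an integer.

U separates as a function of x plus a function of y, so ∇U=0 decouples.
∂U/∂x = -2(x - 3) = 0 at x ∈ {3}; ∂U/∂y = 12(y - 4)(y + 1)(y + 4) = 0 at y ∈ {-4, -1, 4}.
The Hessian is diagonal: diag(U_xx, U_yy). Second derivatives: U_xx(3)=-2; U_yy(-4)=288, U_yy(-1)=-180, U_yy(4)=480.
Local maxima occur where both diagonal entries negative: (3, -1). Count: 1.

1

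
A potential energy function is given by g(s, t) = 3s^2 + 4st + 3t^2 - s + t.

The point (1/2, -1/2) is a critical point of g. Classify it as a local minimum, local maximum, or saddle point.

The Hessian of g is constant: H = [[6, 4], [4, 6]].
det(H) = 6·6 − 4² = 20.
det(H) > 0 and tr(H) = 12 > 0, so H is positive definite and the point is a local minimum.

local minimum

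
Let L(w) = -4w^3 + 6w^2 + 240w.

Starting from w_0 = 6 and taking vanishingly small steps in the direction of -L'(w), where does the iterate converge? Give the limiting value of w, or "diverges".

L'(w) = -12(w - 5)(w + 4), so L'(6) = -120.
Gradient descent moves in the -L' direction, i.e. w is increasing.
There is no critical point above w=6, and L' keeps the same sign, so the iterate runs off to +∞.

diverges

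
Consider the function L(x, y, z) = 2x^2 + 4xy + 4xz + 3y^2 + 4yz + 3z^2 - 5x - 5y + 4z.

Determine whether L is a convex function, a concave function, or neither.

L is quadratic, so its Hessian is the constant matrix H = [[4, 4, 4], [4, 6, 4], [4, 4, 6]].
Leading principal minors: 4, 8, 16.
All positive ⇒ H ≻ 0 ⇒ convex.

convex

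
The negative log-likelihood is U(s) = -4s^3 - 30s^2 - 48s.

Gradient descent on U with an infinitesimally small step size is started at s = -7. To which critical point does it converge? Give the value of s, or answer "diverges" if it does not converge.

U'(s) = -12(s + 1)(s + 4), so U'(-7) = -216.
Gradient descent moves in the -U' direction, i.e. s is increasing.
The nearest critical point in that direction is s = -4, where U'' = 36 > 0 (a local minimum). The iterate converges there.

-4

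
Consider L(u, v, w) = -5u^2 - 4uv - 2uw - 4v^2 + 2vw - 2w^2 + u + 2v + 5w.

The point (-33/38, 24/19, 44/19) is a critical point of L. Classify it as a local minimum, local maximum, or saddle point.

local maximum

The Hessian is constant: H = [[-10, -4, -2], [-4, -8, 2], [-2, 2, -4]].
Leading principal minors: Δ₁ = -10, Δ₂ = 64, Δ₃ = -152.
The minors alternate sign starting negative (−, +, −), so H is negative definite: a local maximum.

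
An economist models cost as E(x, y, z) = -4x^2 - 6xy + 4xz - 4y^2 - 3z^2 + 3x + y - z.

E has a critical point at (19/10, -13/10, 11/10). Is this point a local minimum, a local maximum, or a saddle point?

The Hessian is constant: H = [[-8, -6, 4], [-6, -8, 0], [4, 0, -6]].
Leading principal minors: Δ₁ = -8, Δ₂ = 28, Δ₃ = -40.
The minors alternate sign starting negative (−, +, −), so H is negative definite: a local maximum.

local maximum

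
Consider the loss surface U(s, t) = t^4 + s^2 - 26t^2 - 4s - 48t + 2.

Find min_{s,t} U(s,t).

-354

U(s,t) separates as P(s) + Q(t) + 2, so its minimum is min P + min Q + 2.
P'(s) = 2s - 4 vanishes at s ∈ {2}; Q'(t) = 4(t - 4)(t + 1)(t + 3) vanishes at t ∈ {-3, -1, 4}.
Local minima of P (where P''>0): P(2)=-4. Local minima of Q: Q(-3)=-9, Q(4)=-352.
So the global minimum of U is P(2) + Q(4) + 2 = -4 − 352 + 2 = -354, attained at (2, 4).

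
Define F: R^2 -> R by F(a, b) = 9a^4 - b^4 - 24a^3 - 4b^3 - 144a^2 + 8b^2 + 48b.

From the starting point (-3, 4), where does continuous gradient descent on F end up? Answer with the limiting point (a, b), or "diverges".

diverges

F is separable, so gradient descent decouples: a follows -∂F/∂a, b follows -∂F/∂b.
∂F/∂a = 36a(a - 4)(a + 2); at a=-3 this is -756, so a increases.
∂F/∂b = -4(b - 2)(b + 2)(b + 3); at b=4 this is -336, so b increases.
The b-coordinate has no critical point in that direction and runs off to infinity.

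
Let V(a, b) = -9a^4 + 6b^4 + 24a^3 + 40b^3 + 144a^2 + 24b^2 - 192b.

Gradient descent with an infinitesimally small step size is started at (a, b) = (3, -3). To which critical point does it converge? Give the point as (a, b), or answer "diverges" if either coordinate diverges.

(0, -4)

V is separable, so gradient descent decouples: a follows -∂V/∂a, b follows -∂V/∂b.
∂V/∂a = -36a(a - 4)(a + 2); at a=3 this is 540, so a decreases.
∂V/∂b = 24(b - 1)(b + 2)(b + 4); at b=-3 this is 96, so b decreases.
a converges to its nearest critical value 0 (a local min of the a-part); b converges to -4. The iterate converges to (0, -4).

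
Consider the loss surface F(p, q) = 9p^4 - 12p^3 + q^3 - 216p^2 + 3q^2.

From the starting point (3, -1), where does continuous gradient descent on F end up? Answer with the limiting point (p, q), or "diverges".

F is separable, so gradient descent decouples: p follows -∂F/∂p, q follows -∂F/∂q.
∂F/∂p = 36p(p - 4)(p + 3); at p=3 this is -648, so p increases.
∂F/∂q = 3q(q + 2); at q=-1 this is -3, so q increases.
p converges to its nearest critical value 4 (a local min of the p-part); q converges to 0. The iterate converges to (4, 0).

(4, 0)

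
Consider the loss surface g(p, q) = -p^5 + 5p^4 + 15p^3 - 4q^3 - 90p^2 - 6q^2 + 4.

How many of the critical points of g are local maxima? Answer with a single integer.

g separates as a function of p plus a function of q, so ∇g=0 decouples.
∂g/∂p = -5p(p - 4)(p - 3)(p + 3) = 0 at p ∈ {-3, 0, 3, 4}; ∂g/∂q = -12q(q + 1) = 0 at q ∈ {-1, 0}.
The Hessian is diagonal: diag(g_pp, g_qq). Second derivatives: g_pp(-3)=630, g_pp(0)=-180, g_pp(3)=90, g_pp(4)=-140; g_qq(-1)=12, g_qq(0)=-12.
Local maxima occur where both diagonal entries negative: (0, 0), (4, 0). Count: 2.

2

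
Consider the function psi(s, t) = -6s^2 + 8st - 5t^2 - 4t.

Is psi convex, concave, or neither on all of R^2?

concave

psi is quadratic, so its Hessian is the constant matrix H = [[-12, 8], [8, -10]].
det(H) = 56, tr(H) = -22.
det(H) > 0 and tr(H) < 0, so H is negative definite everywhere: concave.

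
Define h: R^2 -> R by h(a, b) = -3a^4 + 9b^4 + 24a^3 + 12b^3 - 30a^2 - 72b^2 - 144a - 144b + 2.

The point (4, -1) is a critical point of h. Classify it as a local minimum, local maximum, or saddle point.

local maximum

The mixed partial ∂²h/∂a∂b is 0, so the Hessian at any point is diag(h_aa, h_bb) = diag(12(-3a^2 + 12a - 5), 36(3b^2 + 2b - 4)).
At (4, -1): H = diag(-60, -108).
Both eigenvalues are negative, so H is negative definite: a local maximum.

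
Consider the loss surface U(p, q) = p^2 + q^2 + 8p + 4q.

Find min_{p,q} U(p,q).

U(p,q) separates as A(p) + B(q), so its minimum is min A + min B.
A'(p) = 2p + 8 vanishes at p ∈ {-4}; B'(q) = 2q + 4 vanishes at q ∈ {-2}.
Local minima of A (where A''>0): A(-4)=-16. Local minima of B: B(-2)=-4.
So the global minimum of U is A(-4) + B(-2) = -16 − 4 = -20, attained at (-4, -2).

-20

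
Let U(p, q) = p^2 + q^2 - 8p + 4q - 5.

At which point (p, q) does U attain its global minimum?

(4, -2)

U(p,q) separates as A(p) + B(q) − 5, so its minimum is min A + min B − 5.
A'(p) = 2p - 8 vanishes at p ∈ {4}; B'(q) = 2q + 4 vanishes at q ∈ {-2}.
Local minima of A (where A''>0): A(4)=-16. Local minima of B: B(-2)=-4.
So the global minimum of U is A(4) + B(-2) − 5 = -16 − 4 − 5 = -25, attained at (4, -2).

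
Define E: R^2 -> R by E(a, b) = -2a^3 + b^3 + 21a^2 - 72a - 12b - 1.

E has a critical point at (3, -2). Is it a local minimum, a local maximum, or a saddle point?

The mixed partial ∂²E/∂a∂b is 0, so the Hessian at any point is diag(E_aa, E_bb) = diag(6(-2a + 7), 6b).
At (3, -2): H = diag(6, -12).
The eigenvalues have opposite signs, so H is indefinite: a saddle point.

saddle point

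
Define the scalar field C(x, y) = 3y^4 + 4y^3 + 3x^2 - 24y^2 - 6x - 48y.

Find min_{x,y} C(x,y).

-115

C(x,y) separates as P(x) + Q(y), so its minimum is min P + min Q.
P'(x) = 6x - 6 vanishes at x ∈ {1}; Q'(y) = 12(y - 2)(y + 1)(y + 2) vanishes at y ∈ {-2, -1, 2}.
Local minima of P (where P''>0): P(1)=-3. Local minima of Q: Q(-2)=16, Q(2)=-112.
So the global minimum of C is P(1) + Q(2) = -3 − 112 = -115, attained at (1, 2).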